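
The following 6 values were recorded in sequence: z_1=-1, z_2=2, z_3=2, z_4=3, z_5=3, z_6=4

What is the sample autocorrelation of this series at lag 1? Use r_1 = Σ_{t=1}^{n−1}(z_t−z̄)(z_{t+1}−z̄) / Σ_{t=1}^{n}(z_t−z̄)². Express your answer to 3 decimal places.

Mean z̄ = (-1 + 2 + 2 + 3 + 3 + 4)/6 = 2.1667
Deviations from mean: -3.1667, -0.1667, -0.1667, 0.8333, 0.8333, 1.8333
Σ(z_t−z̄)(z_{t+1}−z̄) = (0.5278) + (0.0278) + (-0.1389) + (0.6944) + (1.5278) = 2.6389
Denominator Σ(z_t−z̄)² = 14.8333
r_1 = 2.6389 / 14.8333 = 0.178

0.178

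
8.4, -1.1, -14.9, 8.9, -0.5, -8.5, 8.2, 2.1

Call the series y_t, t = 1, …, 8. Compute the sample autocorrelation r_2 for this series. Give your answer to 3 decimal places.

Mean ȳ = (8.4 − 1.1 − 14.9 + 8.9 − 0.5 − 8.5 + 8.2 + 2.1)/8 = 0.3250
Deviations from mean: 8.0750, -1.4250, -15.2250, 8.5750, -0.8250, -8.8250, 7.8750, 1.7750
Numerator Σ_{t=1}^{6}(y_t−ȳ)(y_{t+2}−ȳ) = -220.4363
Denominator Σ(y_t−ȳ)² = 516.2950
r_2 = -220.4363 / 516.2950 = -0.427

-0.427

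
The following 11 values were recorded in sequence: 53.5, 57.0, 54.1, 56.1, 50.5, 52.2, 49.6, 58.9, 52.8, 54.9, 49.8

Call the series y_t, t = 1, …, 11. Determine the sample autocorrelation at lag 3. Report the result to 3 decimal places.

-0.687

Mean ȳ = (53.5 + 57.0 + 54.1 + 56.1 + 50.5 + 52.2 + 49.6 + 58.9 + 52.8 + 54.9 + 49.8)/11 = 53.5818
Numerator Σ_{t=1}^{8}(y_t−ȳ)(y_{t+3}−ȳ) = -62.1537
Denominator Σ(y_t−ȳ)² = 90.4964
r_3 = -62.1537 / 90.4964 = -0.687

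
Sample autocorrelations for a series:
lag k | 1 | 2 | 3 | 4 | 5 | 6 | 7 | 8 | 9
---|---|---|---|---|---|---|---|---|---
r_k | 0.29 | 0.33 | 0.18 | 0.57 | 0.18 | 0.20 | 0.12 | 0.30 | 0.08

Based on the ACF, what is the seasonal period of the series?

4

The largest autocorrelation is r_4 = 0.57; the remaining lags stay at or below 0.33.
The dominant spike at lag 4 indicates a seasonal period of 4.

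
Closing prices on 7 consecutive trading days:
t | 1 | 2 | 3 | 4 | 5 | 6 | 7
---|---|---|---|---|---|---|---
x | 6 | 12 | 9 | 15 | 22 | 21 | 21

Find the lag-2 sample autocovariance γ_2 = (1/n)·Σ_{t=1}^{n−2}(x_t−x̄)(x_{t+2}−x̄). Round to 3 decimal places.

Mean x̄ = (6 + 12 + 9 + 15 + 22 + 21 + 21)/7 = 15.1429
Deviations: -9.1429, -3.1429, -6.1429, -0.1429, 6.8571, 5.8571, 5.8571
Σ_{t=1}^{5}(x_t−x̄)(x_{t+2}−x̄) = 53.8163
γ_2 = 53.8163 / 7 = 7.688

7.688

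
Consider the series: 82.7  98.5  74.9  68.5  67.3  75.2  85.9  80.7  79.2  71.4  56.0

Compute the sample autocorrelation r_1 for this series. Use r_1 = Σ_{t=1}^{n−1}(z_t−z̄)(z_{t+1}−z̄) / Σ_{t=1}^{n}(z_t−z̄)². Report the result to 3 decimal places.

Mean z̄ = (82.7 + 98.5 + 74.9 + 68.5 + 67.3 + 75.2 + 85.9 + 80.7 + 79.2 + 71.4 + 56.0)/11 = 76.3909
Numerator Σ_{t=1}^{10}(z_t−z̄)(z_{t+1}−z̄) = 330.3572
Denominator Σ(z_t−z̄)² = 1234.7491
r_1 = 330.3572 / 1234.7491 = 0.268

0.268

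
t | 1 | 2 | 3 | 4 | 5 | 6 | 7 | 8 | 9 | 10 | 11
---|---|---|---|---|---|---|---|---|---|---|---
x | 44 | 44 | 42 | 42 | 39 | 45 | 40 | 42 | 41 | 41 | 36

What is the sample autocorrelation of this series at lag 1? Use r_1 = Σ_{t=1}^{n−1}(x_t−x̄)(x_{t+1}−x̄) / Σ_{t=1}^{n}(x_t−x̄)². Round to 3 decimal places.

-0.083

Mean x̄ = (44 + 44 + 42 + 42 + 39 + 45 + 40 + 42 + 41 + 41 + 36)/11 = 41.4545
Numerator Σ_{t=1}^{10}(x_t−x̄)(x_{t+1}−x̄) = -5.3884
Denominator Σ(x_t−x̄)² = 64.7273
r_1 = -5.3884 / 64.7273 = -0.083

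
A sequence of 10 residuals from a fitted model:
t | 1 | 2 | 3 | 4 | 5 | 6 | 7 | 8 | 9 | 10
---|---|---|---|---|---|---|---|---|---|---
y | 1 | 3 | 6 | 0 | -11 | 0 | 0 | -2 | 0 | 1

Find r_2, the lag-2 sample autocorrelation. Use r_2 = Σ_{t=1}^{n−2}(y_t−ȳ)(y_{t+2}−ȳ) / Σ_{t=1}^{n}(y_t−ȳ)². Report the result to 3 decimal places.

-0.370

Mean ȳ = (1 + 3 + 6 + 0 − 11 + 0 + 0 − 2 + 0 + 1)/10 = -0.2000
Numerator Σ_{t=1}^{8}(y_t−ȳ)(y_{t+2}−ȳ) = -63.4800
Denominator Σ(y_t−ȳ)² = 171.6000
r_2 = -63.4800 / 171.6000 = -0.370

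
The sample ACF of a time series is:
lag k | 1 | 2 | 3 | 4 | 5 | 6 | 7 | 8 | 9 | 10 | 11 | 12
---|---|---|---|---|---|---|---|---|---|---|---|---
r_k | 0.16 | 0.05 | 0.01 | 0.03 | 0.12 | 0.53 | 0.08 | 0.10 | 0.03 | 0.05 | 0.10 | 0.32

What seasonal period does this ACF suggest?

6

The largest autocorrelation is r_6 = 0.53, with a weaker echo at lag 12 (0.32); the remaining lags stay at or below 0.16.
The dominant spike at lag 6 indicates a seasonal period of 6.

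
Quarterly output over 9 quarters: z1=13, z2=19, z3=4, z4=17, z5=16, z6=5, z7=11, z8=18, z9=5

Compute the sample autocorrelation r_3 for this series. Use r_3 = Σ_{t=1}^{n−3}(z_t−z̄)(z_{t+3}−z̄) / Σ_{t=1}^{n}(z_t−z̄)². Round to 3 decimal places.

Mean z̄ = (13 + 19 + 4 + 17 + 16 + 5 + 11 + 18 + 5)/9 = 12.0000
Σ(z_t−z̄)(z_{t+3}−z̄) = (5.0000) + (28.0000) + (56.0000) + (-5.0000) + (24.0000) + (49.0000) = 157.0000
Denominator Σ(z_t−z̄)² = 290.0000
r_3 = 157.0000 / 290.0000 = 0.541

0.541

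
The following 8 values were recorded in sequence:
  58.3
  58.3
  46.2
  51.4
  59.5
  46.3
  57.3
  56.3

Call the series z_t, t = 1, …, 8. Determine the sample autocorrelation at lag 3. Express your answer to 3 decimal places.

0.361

Mean z̄ = (58.3 + 58.3 + 46.2 + 51.4 + 59.5 + 46.3 + 57.3 + 56.3)/8 = 54.2000
Deviations from mean: 4.1000, 4.1000, -8.0000, -2.8000, 5.3000, -7.9000, 3.1000, 2.1000
Numerator Σ_{t=1}^{5}(z_t−z̄)(z_{t+3}−z̄) = 75.9000
Denominator Σ(z_t−z̄)² = 209.9800
r_3 = 75.9000 / 209.9800 = 0.361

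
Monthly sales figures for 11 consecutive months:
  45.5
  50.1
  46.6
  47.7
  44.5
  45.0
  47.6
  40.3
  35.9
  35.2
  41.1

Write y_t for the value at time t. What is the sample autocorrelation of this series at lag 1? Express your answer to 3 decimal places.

0.643

Mean ȳ = (45.5 + 50.1 + 46.6 + 47.7 + 44.5 + 45.0 + 47.6 + 40.3 + 35.9 + 35.2 + 41.1)/11 = 43.5909
Numerator Σ_{t=1}^{10}(y_t−ȳ)(y_{t+1}−ȳ) = 152.5945
Denominator Σ(y_t−ȳ)² = 237.4291
r_1 = 152.5945 / 237.4291 = 0.643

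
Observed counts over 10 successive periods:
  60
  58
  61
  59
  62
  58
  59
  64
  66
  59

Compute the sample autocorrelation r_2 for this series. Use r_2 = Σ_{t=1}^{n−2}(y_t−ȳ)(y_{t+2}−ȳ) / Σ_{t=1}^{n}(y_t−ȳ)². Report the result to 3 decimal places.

Mean ȳ = (60 + 58 + 61 + 59 + 62 + 58 + 59 + 64 + 66 + 59)/10 = 60.6000
Numerator Σ_{t=1}^{8}(y_t−ȳ)(y_{t+2}−ȳ) = -16.5200
Denominator Σ(y_t−ȳ)² = 64.4000
r_2 = -16.5200 / 64.4000 = -0.257

-0.257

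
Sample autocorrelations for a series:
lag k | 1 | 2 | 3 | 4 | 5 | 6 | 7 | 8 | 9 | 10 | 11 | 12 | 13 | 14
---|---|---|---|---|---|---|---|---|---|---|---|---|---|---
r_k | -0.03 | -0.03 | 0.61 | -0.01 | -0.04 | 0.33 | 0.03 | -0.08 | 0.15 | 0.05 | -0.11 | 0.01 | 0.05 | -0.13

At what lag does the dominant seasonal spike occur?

The largest autocorrelation is r_3 = 0.61, with weaker echoes at lags 6 (0.33) and 9 (0.15); the remaining lags stay at or below 0.05.
The dominant spike at lag 3 indicates a seasonal period of 3.

3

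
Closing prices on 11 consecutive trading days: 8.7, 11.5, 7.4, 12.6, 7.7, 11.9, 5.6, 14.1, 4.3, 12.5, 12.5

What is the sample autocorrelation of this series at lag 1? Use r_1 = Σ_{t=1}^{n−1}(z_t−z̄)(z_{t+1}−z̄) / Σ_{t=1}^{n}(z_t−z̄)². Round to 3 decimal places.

Mean z̄ = (8.7 + 11.5 + 7.4 + 12.6 + 7.7 + 11.9 + 5.6 + 14.1 + 4.3 + 12.5 + 12.5)/11 = 9.8909
Numerator Σ_{t=1}^{10}(z_t−z̄)(z_{t+1}−z̄) = -81.0037
Denominator Σ(z_t−z̄)² = 107.3891
r_1 = -81.0037 / 107.3891 = -0.754

-0.754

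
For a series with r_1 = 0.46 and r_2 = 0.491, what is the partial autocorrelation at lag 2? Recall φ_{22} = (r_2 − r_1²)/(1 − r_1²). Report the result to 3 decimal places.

0.354

φ_{22} = (r_2 − r_1²) / (1 − r_1²)
r_1² = (0.46)² = 0.2116
Numerator = 0.491 − 0.2116 = 0.2794; denominator = 1 − 0.2116 = 0.7884
φ_{22} = 0.2794 / 0.7884 = 0.354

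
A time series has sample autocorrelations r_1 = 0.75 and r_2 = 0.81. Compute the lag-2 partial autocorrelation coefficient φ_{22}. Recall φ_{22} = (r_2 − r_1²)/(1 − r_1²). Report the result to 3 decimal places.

0.566

φ_{22} = (r_2 − r_1²) / (1 − r_1²)
r_1² = (0.75)² = 0.5625
Numerator = 0.81 − 0.5625 = 0.2475; denominator = 1 − 0.5625 = 0.4375
φ_{22} = 0.2475 / 0.4375 = 0.566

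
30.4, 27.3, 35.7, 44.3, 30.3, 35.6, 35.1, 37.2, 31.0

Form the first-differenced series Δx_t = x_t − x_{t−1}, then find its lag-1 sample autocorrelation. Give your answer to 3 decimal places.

First differences Δx: -3.1, 8.4, 8.6, -14.0, 5.3, -0.5, 2.1, -6.2
Mean of differences = 0.0750
Numerator Σ(Δx_t−Δx̄)(Δx_{t+1}−Δx̄) = -165.8681
Denominator Σ(Δx_t−Δx̄)² = 421.2750
r_1(Δx) = -165.8681 / 421.2750 = -0.394

-0.394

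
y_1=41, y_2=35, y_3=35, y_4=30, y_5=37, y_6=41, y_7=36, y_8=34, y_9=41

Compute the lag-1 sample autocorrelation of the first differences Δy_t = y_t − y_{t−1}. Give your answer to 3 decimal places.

-0.152

First differences Δy: -6, 0, -5, 7, 4, -5, -2, 7
Mean of differences = 0.0000
Numerator Σ(Δy_t−Δȳ)(Δy_{t+1}−Δȳ) = -31.0000
Denominator Σ(Δy_t−Δȳ)² = 204.0000
r_1(Δy) = -31.0000 / 204.0000 = -0.152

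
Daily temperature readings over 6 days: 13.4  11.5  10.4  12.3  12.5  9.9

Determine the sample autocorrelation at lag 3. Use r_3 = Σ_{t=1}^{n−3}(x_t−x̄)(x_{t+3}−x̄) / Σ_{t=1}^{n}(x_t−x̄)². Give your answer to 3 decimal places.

0.361

Mean x̄ = (13.4 + 11.5 + 10.4 + 12.3 + 12.5 + 9.9)/6 = 11.6667
Deviations from mean: 1.7333, -0.1667, -1.2667, 0.6333, 0.8333, -1.7667
Numerator Σ_{t=1}^{3}(x_t−x̄)(x_{t+3}−x̄) = 3.1967
Denominator Σ(x_t−x̄)² = 8.8533
r_3 = 3.1967 / 8.8533 = 0.361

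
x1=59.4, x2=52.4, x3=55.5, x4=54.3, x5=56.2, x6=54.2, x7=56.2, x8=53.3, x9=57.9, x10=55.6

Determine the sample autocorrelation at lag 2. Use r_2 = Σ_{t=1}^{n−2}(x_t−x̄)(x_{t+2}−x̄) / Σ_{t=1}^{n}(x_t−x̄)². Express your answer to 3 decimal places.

0.255

Mean x̄ = (59.4 + 52.4 + 55.5 + 54.3 + 56.2 + 54.2 + 56.2 + 53.3 + 57.9 + 55.6)/10 = 55.5000
Numerator Σ_{t=1}^{8}(x_t−x̄)(x_{t+2}−x̄) = 10.0900
Denominator Σ(x_t−x̄)² = 39.5400
r_2 = 10.0900 / 39.5400 = 0.255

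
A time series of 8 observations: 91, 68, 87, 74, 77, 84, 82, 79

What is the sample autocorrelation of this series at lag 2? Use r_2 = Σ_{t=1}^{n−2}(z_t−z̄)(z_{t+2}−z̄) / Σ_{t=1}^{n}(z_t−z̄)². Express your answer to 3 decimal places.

Mean z̄ = (91 + 68 + 87 + 74 + 77 + 84 + 82 + 79)/8 = 80.2500
Deviations from mean: 10.7500, -12.2500, 6.7500, -6.2500, -3.2500, 3.7500, 1.7500, -1.2500
Σ(z_t−z̄)(z_{t+2}−z̄) = (72.5625) + (76.5625) + (-21.9375) + (-23.4375) + (-5.6875) + (-4.6875) = 93.3750
Denominator Σ(z_t−z̄)² = 379.5000
r_2 = 93.3750 / 379.5000 = 0.246

0.246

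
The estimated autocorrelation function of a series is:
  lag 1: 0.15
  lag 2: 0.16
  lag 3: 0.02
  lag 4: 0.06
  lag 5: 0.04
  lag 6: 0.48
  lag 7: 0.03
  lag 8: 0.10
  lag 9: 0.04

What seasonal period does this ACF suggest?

6

The largest autocorrelation is r_6 = 0.48; the remaining lags stay at or below 0.16.
The dominant spike at lag 6 indicates a seasonal period of 6.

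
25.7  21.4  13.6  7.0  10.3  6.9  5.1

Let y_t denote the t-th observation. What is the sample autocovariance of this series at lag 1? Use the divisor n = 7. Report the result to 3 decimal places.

26.876

Mean ȳ = (25.7 + 21.4 + 13.6 + 7.0 + 10.3 + 6.9 + 5.1)/7 = 12.8571
Deviations: 12.8429, 8.5429, 0.7429, -5.8571, -2.5571, -5.9571, -7.7571
Σ_{t=1}^{6}(y_t−ȳ)(y_{t+1}−ȳ) = 188.1310
γ_1 = 188.1310 / 7 = 26.876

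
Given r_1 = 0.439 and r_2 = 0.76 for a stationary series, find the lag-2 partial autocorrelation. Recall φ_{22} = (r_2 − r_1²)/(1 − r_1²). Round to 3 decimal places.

φ_{22} = (r_2 − r_1²) / (1 − r_1²)
r_1² = (0.439)² = 0.192721
Numerator = 0.76 − 0.1927 = 0.5673; denominator = 1 − 0.1927 = 0.8073
φ_{22} = 0.5673 / 0.8073 = 0.703

0.703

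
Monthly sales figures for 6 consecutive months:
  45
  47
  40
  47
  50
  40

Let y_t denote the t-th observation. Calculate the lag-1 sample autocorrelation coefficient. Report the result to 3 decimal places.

-0.415

Mean ȳ = (45 + 47 + 40 + 47 + 50 + 40)/6 = 44.8333
Σ(y_t−ȳ)(y_{t+1}−ȳ) = (0.3611) + (-10.4722) + (-10.4722) + (11.1944) + (-24.9722) = -34.3611
Denominator Σ(y_t−ȳ)² = 82.8333
r_1 = -34.3611 / 82.8333 = -0.415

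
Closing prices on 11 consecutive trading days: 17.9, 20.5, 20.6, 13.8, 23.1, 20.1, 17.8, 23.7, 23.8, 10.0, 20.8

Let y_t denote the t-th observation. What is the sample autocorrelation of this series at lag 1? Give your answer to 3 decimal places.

Mean ȳ = (17.9 + 20.5 + 20.6 + 13.8 + 23.1 + 20.1 + 17.8 + 23.7 + 23.8 + 10.0 + 20.8)/11 = 19.2818
Numerator Σ_{t=1}^{10}(y_t−ȳ)(y_{t+1}−ȳ) = -68.9358
Denominator Σ(y_t−ȳ)² = 181.0164
r_1 = -68.9358 / 181.0164 = -0.381

-0.381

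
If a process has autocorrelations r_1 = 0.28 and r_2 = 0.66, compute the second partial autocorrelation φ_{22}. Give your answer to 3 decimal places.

φ_{22} = (r_2 − r_1²) / (1 − r_1²)
r_1² = (0.28)² = 0.0784
Numerator = 0.66 − 0.0784 = 0.5816; denominator = 1 − 0.0784 = 0.9216
φ_{22} = 0.5816 / 0.9216 = 0.631

0.631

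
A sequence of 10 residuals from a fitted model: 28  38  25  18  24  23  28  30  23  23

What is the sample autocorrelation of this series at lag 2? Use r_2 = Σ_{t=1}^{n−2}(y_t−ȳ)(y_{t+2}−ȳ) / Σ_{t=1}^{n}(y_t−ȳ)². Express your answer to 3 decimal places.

-0.402

Mean ȳ = (28 + 38 + 25 + 18 + 24 + 23 + 28 + 30 + 23 + 23)/10 = 26.0000
Numerator Σ_{t=1}^{8}(y_t−ȳ)(y_{t+2}−ȳ) = -106.0000
Denominator Σ(y_t−ȳ)² = 264.0000
r_2 = -106.0000 / 264.0000 = -0.402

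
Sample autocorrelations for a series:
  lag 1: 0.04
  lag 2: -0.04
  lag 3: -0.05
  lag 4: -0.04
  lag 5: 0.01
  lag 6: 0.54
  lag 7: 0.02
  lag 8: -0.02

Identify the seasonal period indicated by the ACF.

6

The largest autocorrelation is r_6 = 0.54; the remaining lags stay at or below 0.04.
The dominant spike at lag 6 indicates a seasonal period of 6.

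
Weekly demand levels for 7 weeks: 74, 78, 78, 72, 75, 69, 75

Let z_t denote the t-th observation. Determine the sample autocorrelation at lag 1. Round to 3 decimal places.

-0.082

Mean z̄ = (74 + 78 + 78 + 72 + 75 + 69 + 75)/7 = 74.4286
Numerator Σ_{t=1}^{6}(z_t−z̄)(z_{t+1}−z̄) = -5.0408
Denominator Σ(z_t−z̄)² = 61.7143
r_1 = -5.0408 / 61.7143 = -0.082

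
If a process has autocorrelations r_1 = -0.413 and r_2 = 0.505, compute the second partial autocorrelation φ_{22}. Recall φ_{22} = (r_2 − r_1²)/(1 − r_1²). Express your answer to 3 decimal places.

0.403

φ_{22} = (r_2 − r_1²) / (1 − r_1²)
r_1² = (-0.413)² = 0.170569
Numerator = 0.505 − 0.1706 = 0.3344; denominator = 1 − 0.1706 = 0.8294
φ_{22} = 0.3344 / 0.8294 = 0.403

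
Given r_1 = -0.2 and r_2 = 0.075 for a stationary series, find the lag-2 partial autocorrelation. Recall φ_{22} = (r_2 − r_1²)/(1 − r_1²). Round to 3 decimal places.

φ_{22} = (r_2 − r_1²) / (1 − r_1²)
r_1² = (-0.2)² = 0.04
Numerator = 0.075 − 0.0400 = 0.0350; denominator = 1 − 0.0400 = 0.9600
φ_{22} = 0.0350 / 0.9600 = 0.036

0.036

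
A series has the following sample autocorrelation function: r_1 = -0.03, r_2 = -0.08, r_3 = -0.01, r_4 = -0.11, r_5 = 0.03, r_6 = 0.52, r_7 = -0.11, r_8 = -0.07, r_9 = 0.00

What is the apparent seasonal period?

The largest autocorrelation is r_6 = 0.52; the remaining lags stay at or below 0.03.
The dominant spike at lag 6 indicates a seasonal period of 6.

6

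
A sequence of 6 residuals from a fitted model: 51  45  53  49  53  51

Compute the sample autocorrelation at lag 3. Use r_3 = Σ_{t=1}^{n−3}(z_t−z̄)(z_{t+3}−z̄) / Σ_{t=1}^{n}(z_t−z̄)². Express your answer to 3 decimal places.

-0.294

Mean z̄ = (51 + 45 + 53 + 49 + 53 + 51)/6 = 50.3333
Deviations from mean: 0.6667, -5.3333, 2.6667, -1.3333, 2.6667, 0.6667
Σ(z_t−z̄)(z_{t+3}−z̄) = (-0.8889) + (-14.2222) + (1.7778) = -13.3333
Denominator Σ(z_t−z̄)² = 45.3333
r_3 = -13.3333 / 45.3333 = -0.294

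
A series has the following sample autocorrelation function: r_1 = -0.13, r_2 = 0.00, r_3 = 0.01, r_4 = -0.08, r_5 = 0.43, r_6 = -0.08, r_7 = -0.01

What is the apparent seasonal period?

5

The largest autocorrelation is r_5 = 0.43; the remaining lags stay at or below 0.01.
The dominant spike at lag 5 indicates a seasonal period of 5.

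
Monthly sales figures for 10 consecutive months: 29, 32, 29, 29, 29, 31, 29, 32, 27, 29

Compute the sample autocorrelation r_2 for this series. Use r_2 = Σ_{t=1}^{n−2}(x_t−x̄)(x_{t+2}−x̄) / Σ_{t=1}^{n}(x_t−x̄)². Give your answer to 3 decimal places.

Mean x̄ = (29 + 32 + 29 + 29 + 29 + 31 + 29 + 32 + 27 + 29)/10 = 29.6000
Numerator Σ_{t=1}^{8}(x_t−x̄)(x_{t+2}−x̄) = 2.2800
Denominator Σ(x_t−x̄)² = 22.4000
r_2 = 2.2800 / 22.4000 = 0.102

0.102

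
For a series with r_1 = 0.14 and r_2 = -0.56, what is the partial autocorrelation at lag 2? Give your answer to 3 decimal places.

-0.591

φ_{22} = (r_2 − r_1²) / (1 − r_1²)
r_1² = (0.14)² = 0.0196
Numerator = -0.56 − 0.0196 = -0.5796; denominator = 1 − 0.0196 = 0.9804
φ_{22} = -0.5796 / 0.9804 = -0.591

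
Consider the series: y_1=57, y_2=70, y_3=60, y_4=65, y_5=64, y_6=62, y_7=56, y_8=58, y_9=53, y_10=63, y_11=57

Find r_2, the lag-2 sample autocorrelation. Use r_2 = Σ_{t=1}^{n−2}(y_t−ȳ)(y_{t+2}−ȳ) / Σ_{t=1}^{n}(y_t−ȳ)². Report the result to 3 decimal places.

Mean ȳ = (57 + 70 + 60 + 65 + 64 + 62 + 56 + 58 + 53 + 63 + 57)/11 = 60.4545
Numerator Σ_{t=1}^{9}(y_t−ȳ)(y_{t+2}−ȳ) = 83.4959
Denominator Σ(y_t−ȳ)² = 238.7273
r_2 = 83.4959 / 238.7273 = 0.350

0.350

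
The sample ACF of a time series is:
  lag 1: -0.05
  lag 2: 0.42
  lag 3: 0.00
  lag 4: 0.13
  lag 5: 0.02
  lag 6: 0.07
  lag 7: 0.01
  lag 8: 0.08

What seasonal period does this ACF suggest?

The largest autocorrelation is r_2 = 0.42; the remaining lags stay at or below 0.13.
The dominant spike at lag 2 indicates a seasonal period of 2.

2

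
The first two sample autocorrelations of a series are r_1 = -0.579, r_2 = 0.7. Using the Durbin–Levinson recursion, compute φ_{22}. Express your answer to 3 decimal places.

φ_{22} = (r_2 − r_1²) / (1 − r_1²)
r_1² = (-0.579)² = 0.335241
Numerator = 0.7 − 0.3352 = 0.3648; denominator = 1 − 0.3352 = 0.6648
φ_{22} = 0.3648 / 0.6648 = 0.549

0.549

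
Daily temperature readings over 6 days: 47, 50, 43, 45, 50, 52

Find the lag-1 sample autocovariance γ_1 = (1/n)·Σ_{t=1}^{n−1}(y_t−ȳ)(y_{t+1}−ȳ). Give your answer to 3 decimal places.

0.718

Mean ȳ = (47 + 50 + 43 + 45 + 50 + 52)/6 = 47.8333
Deviations: -0.8333, 2.1667, -4.8333, -2.8333, 2.1667, 4.1667
Σ_{t=1}^{5}(y_t−ȳ)(y_{t+1}−ȳ) = 4.3056
γ_1 = 4.3056 / 6 = 0.718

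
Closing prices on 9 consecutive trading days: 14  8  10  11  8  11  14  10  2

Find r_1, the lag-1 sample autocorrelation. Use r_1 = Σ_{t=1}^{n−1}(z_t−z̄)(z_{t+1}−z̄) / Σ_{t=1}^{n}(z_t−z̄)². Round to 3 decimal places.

Mean z̄ = (14 + 8 + 10 + 11 + 8 + 11 + 14 + 10 + 2)/9 = 9.7778
Numerator Σ_{t=1}^{8}(z_t−z̄)(z_{t+1}−z̄) = -7.6049
Denominator Σ(z_t−z̄)² = 105.5556
r_1 = -7.6049 / 105.5556 = -0.072

-0.072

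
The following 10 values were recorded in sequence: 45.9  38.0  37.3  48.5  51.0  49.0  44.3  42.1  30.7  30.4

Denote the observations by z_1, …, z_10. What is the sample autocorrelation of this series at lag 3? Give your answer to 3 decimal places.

-0.257

Mean z̄ = (45.9 + 38.0 + 37.3 + 48.5 + 51.0 + 49.0 + 44.3 + 42.1 + 30.7 + 30.4)/10 = 41.7200
Numerator Σ_{t=1}^{7}(z_t−z̄)(z_{t+3}−z̄) = -126.7712
Denominator Σ(z_t−z̄)² = 492.3160
r_3 = -126.7712 / 492.3160 = -0.257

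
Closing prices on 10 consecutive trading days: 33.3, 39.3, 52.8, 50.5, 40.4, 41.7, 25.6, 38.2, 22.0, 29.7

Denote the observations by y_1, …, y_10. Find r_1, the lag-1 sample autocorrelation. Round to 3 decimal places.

0.361

Mean ȳ = (33.3 + 39.3 + 52.8 + 50.5 + 40.4 + 41.7 + 25.6 + 38.2 + 22.0 + 29.7)/10 = 37.3500
Numerator Σ_{t=1}^{9}(y_t−ȳ)(y_{t+1}−ȳ) = 322.0525
Denominator Σ(y_t−ȳ)² = 892.9850
r_1 = 322.0525 / 892.9850 = 0.361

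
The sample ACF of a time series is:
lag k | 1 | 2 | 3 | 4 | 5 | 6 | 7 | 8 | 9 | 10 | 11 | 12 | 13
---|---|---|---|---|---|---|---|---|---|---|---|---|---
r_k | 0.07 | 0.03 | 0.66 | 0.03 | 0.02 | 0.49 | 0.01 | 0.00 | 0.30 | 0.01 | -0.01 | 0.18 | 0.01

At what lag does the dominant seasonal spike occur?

3

The largest autocorrelation is r_3 = 0.66, with weaker echoes at lags 6 (0.49), 9 (0.30) and 12 (0.18); the remaining lags stay at or below 0.07.
The dominant spike at lag 3 indicates a seasonal period of 3.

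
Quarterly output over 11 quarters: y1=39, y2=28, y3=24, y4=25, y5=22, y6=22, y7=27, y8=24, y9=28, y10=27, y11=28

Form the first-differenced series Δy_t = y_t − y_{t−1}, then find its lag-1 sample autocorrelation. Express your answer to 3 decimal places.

First differences Δy: -11, -4, 1, -3, 0, 5, -3, 4, -1, 1
Mean of differences = -1.1000
Numerator Σ(Δy_t−Δȳ)(Δy_{t+1}−Δȳ) = 2.6900
Denominator Σ(Δy_t−Δȳ)² = 186.9000
r_1(Δy) = 2.6900 / 186.9000 = 0.014

0.014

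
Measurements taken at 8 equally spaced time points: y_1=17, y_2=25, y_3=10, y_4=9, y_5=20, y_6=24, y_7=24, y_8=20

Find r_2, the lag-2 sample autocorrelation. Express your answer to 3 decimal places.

Mean ȳ = (17 + 25 + 10 + 9 + 20 + 24 + 24 + 20)/8 = 18.6250
Deviations from mean: -1.6250, 6.3750, -8.6250, -9.6250, 1.3750, 5.3750, 5.3750, 1.3750
Σ(y_t−ȳ)(y_{t+2}−ȳ) = (14.0156) + (-61.3594) + (-11.8594) + (-51.7344) + (7.3906) + (7.3906) = -96.1563
Denominator Σ(y_t−ȳ)² = 271.8750
r_2 = -96.1563 / 271.8750 = -0.354

-0.354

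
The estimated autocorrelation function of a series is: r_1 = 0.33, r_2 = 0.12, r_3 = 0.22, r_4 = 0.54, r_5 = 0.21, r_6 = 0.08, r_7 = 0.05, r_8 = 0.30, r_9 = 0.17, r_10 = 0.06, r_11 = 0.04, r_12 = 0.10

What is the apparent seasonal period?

4

The largest autocorrelation is r_4 = 0.54; the remaining lags stay at or below 0.33. The elevated value at lag 1 (0.33), dropping to 0.12 at lag 2, reflects decaying short-term dependence rather than seasonality.
The dominant spike at lag 4 indicates a seasonal period of 4.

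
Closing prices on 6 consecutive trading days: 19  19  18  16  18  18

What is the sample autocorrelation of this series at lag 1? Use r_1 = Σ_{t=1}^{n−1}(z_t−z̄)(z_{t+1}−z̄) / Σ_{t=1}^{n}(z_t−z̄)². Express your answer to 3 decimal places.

Mean z̄ = (19 + 19 + 18 + 16 + 18 + 18)/6 = 18.0000
Deviations from mean: 1.0000, 1.0000, 0.0000, -2.0000, 0.0000, 0.0000
Σ(z_t−z̄)(z_{t+1}−z̄) = (1.0000) + (0.0000) + (0.0000) + (0.0000) + (0.0000) = 1.0000
Denominator Σ(z_t−z̄)² = 6.0000
r_1 = 1.0000 / 6.0000 = 0.167

0.167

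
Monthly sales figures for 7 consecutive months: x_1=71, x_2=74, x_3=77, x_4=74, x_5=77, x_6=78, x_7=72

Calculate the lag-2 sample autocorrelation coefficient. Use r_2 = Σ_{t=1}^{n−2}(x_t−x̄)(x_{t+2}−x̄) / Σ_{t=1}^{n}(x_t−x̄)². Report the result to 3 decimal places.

-0.260

Mean x̄ = (71 + 74 + 77 + 74 + 77 + 78 + 72)/7 = 74.7143
Deviations from mean: -3.7143, -0.7143, 2.2857, -0.7143, 2.2857, 3.2857, -2.7143
Numerator Σ_{t=1}^{5}(x_t−x̄)(x_{t+2}−x̄) = -11.3061
Denominator Σ(x_t−x̄)² = 43.4286
r_2 = -11.3061 / 43.4286 = -0.260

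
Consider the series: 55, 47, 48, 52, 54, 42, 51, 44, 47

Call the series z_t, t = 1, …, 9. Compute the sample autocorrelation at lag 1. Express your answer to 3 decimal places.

-0.303

Mean z̄ = (55 + 47 + 48 + 52 + 54 + 42 + 51 + 44 + 47)/9 = 48.8889
Numerator Σ_{t=1}^{8}(z_t−z̄)(z_{t+1}−z̄) = -47.5679
Denominator Σ(z_t−z̄)² = 156.8889
r_1 = -47.5679 / 156.8889 = -0.303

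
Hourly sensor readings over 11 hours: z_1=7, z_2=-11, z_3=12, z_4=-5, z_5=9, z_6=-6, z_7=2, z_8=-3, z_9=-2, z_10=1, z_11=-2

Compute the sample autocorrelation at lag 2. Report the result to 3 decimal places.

0.646

Mean z̄ = (7 − 11 + 12 − 5 + 9 − 6 + 2 − 3 − 2 + 1 − 2)/11 = 0.1818
Numerator Σ_{t=1}^{9}(z_t−z̄)(z_{t+2}−z̄) = 308.6612
Denominator Σ(z_t−z̄)² = 477.6364
r_2 = 308.6612 / 477.6364 = 0.646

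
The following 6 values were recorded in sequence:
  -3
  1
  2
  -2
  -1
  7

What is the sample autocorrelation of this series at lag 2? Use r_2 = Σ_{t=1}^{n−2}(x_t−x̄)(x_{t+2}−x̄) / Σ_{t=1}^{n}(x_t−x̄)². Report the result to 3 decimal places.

Mean x̄ = (-3 + 1 + 2 − 2 − 1 + 7)/6 = 0.6667
Deviations from mean: -3.6667, 0.3333, 1.3333, -2.6667, -1.6667, 6.3333
Σ(x_t−x̄)(x_{t+2}−x̄) = (-4.8889) + (-0.8889) + (-2.2222) + (-16.8889) = -24.8889
Denominator Σ(x_t−x̄)² = 65.3333
r_2 = -24.8889 / 65.3333 = -0.381

-0.381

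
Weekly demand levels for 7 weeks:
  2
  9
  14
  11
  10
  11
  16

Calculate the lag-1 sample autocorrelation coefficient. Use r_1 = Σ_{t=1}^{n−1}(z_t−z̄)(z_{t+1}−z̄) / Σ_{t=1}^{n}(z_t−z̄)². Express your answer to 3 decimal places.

Mean z̄ = (2 + 9 + 14 + 11 + 10 + 11 + 16)/7 = 10.4286
Deviations from mean: -8.4286, -1.4286, 3.5714, 0.5714, -0.4286, 0.5714, 5.5714
Numerator Σ_{t=1}^{6}(z_t−z̄)(z_{t+1}−z̄) = 11.6735
Denominator Σ(z_t−z̄)² = 117.7143
r_1 = 11.6735 / 117.7143 = 0.099

0.099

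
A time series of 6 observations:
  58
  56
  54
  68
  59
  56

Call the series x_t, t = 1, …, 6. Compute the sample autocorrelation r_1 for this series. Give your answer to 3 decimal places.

-0.217

Mean x̄ = (58 + 56 + 54 + 68 + 59 + 56)/6 = 58.5000
Numerator Σ_{t=1}^{5}(x_t−x̄)(x_{t+1}−x̄) = -26.7500
Denominator Σ(x_t−x̄)² = 123.5000
r_1 = -26.7500 / 123.5000 = -0.217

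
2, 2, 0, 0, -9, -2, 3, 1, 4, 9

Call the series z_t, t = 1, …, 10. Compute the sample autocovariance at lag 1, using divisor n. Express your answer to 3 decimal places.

5.900

Mean z̄ = (2 + 2 + 0 + 0 − 9 − 2 + 3 + 1 + 4 + 9)/10 = 1.0000
Σ_{t=1}^{9}(z_t−z̄)(z_{t+1}−z̄) = 59.0000
γ_1 = 59.0000 / 10 = 5.900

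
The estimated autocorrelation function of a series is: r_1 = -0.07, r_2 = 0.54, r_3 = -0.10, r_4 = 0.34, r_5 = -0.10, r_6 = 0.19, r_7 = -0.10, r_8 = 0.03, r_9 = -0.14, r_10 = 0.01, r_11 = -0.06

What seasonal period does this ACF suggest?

The largest autocorrelation is r_2 = 0.54, with weaker echoes at lags 4 (0.34) and 6 (0.19); the remaining lags stay at or below 0.03.
The dominant spike at lag 2 indicates a seasonal period of 2.

2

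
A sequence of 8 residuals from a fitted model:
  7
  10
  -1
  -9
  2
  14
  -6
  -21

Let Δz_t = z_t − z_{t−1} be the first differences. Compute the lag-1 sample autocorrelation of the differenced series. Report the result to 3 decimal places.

First differences Δz: 3, -11, -8, 11, 12, -20, -15
Mean of differences = -4.0000
Numerator Σ(Δz_t−Δz̄)(Δz_{t+1}−Δz̄) = 79.0000
Denominator Σ(Δz_t−Δz̄)² = 972.0000
r_1(Δz) = 79.0000 / 972.0000 = 0.081

0.081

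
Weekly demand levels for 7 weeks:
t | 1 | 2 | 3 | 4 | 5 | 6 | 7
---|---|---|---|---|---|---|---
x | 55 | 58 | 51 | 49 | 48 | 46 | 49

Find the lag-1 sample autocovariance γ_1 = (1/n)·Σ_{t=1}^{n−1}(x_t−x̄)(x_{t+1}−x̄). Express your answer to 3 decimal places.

8.364

Mean x̄ = (55 + 58 + 51 + 49 + 48 + 46 + 49)/7 = 50.8571
Σ_{t=1}^{6}(x_t−x̄)(x_{t+1}−x̄) = 58.5510
γ_1 = 58.5510 / 7 = 8.364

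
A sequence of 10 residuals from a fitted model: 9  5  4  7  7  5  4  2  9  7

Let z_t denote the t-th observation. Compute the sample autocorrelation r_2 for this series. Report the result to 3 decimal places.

Mean z̄ = (9 + 5 + 4 + 7 + 7 + 5 + 4 + 2 + 9 + 7)/10 = 5.9000
Numerator Σ_{t=1}^{8}(z_t−z̄)(z_{t+2}−z̄) = -18.7200
Denominator Σ(z_t−z̄)² = 46.9000
r_2 = -18.7200 / 46.9000 = -0.399

-0.399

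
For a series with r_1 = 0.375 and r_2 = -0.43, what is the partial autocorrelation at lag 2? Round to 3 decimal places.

φ_{22} = (r_2 − r_1²) / (1 − r_1²)
r_1² = (0.375)² = 0.140625
Numerator = -0.43 − 0.1406 = -0.5706; denominator = 1 − 0.1406 = 0.8594
φ_{22} = -0.5706 / 0.8594 = -0.664

-0.664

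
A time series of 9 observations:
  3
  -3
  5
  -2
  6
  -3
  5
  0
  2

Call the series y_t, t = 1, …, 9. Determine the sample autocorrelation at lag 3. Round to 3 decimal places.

Mean ȳ = (3 − 3 + 5 − 2 + 6 − 3 + 5 + 0 + 2)/9 = 1.4444
Σ(y_t−ȳ)(y_{t+3}−ȳ) = (-5.3580) + (-20.2469) + (-15.8025) + (-12.2469) + (-6.5802) + (-2.4691) = -62.7037
Denominator Σ(y_t−ȳ)² = 102.2222
r_3 = -62.7037 / 102.2222 = -0.613

-0.613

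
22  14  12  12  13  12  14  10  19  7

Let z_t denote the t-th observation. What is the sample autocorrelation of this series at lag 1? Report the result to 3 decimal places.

-0.305

Mean z̄ = (22 + 14 + 12 + 12 + 13 + 12 + 14 + 10 + 19 + 7)/10 = 13.5000
Numerator Σ_{t=1}^{9}(z_t−z̄)(z_{t+1}−z̄) = -50.2500
Denominator Σ(z_t−z̄)² = 164.5000
r_1 = -50.2500 / 164.5000 = -0.305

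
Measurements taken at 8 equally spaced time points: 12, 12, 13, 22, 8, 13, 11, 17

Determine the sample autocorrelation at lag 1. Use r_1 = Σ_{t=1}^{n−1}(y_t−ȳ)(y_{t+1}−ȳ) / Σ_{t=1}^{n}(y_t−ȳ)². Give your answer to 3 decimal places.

-0.419

Mean ȳ = (12 + 12 + 13 + 22 + 8 + 13 + 11 + 17)/8 = 13.5000
Deviations from mean: -1.5000, -1.5000, -0.5000, 8.5000, -5.5000, -0.5000, -2.5000, 3.5000
Σ(y_t−ȳ)(y_{t+1}−ȳ) = (2.2500) + (0.7500) + (-4.2500) + (-46.7500) + (2.7500) + (1.2500) + (-8.7500) = -52.7500
Denominator Σ(y_t−ȳ)² = 126.0000
r_1 = -52.7500 / 126.0000 = -0.419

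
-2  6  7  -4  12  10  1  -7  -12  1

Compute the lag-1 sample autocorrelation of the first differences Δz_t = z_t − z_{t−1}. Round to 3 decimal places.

First differences Δz: 8, 1, -11, 16, -2, -9, -8, -5, 13
Mean of differences = 0.3333
Numerator Σ(Δz_t−Δz̄)(Δz_{t+1}−Δz̄) = -140.1111
Denominator Σ(Δz_t−Δz̄)² = 784.0000
r_1(Δz) = -140.1111 / 784.0000 = -0.179

-0.179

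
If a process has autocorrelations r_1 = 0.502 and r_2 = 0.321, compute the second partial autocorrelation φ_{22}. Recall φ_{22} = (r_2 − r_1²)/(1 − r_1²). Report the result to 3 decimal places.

0.092

φ_{22} = (r_2 − r_1²) / (1 − r_1²)
r_1² = (0.502)² = 0.252004
Numerator = 0.321 − 0.2520 = 0.0690; denominator = 1 − 0.2520 = 0.7480
φ_{22} = 0.0690 / 0.7480 = 0.092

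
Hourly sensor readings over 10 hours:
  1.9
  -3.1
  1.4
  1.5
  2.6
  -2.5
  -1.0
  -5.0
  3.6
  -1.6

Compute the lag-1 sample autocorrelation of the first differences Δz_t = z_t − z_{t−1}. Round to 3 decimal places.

-0.619

First differences Δz: -5.0, 4.5, 0.1, 1.1, -5.1, 1.5, -4.0, 8.6, -5.2
Mean of differences = -0.3889
Numerator Σ(Δz_t−Δz̄)(Δz_{t+1}−Δz̄) = -117.8657
Denominator Σ(Δz_t−Δz̄)² = 190.3689
r_1(Δz) = -117.8657 / 190.3689 = -0.619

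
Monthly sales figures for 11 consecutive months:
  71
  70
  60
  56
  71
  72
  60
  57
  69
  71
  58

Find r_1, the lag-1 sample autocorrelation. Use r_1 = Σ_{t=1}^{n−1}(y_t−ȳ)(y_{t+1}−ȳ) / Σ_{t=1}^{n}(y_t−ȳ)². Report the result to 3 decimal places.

-0.016

Mean ȳ = (71 + 70 + 60 + 56 + 71 + 72 + 60 + 57 + 69 + 71 + 58)/11 = 65.0000
Numerator Σ_{t=1}^{10}(y_t−ȳ)(y_{t+1}−ȳ) = -7.0000
Denominator Σ(y_t−ȳ)² = 442.0000
r_1 = -7.0000 / 442.0000 = -0.016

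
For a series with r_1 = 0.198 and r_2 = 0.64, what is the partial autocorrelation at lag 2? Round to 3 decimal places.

φ_{22} = (r_2 − r_1²) / (1 − r_1²)
r_1² = (0.198)² = 0.039204
Numerator = 0.64 − 0.0392 = 0.6008; denominator = 1 − 0.0392 = 0.9608
φ_{22} = 0.6008 / 0.9608 = 0.625

0.625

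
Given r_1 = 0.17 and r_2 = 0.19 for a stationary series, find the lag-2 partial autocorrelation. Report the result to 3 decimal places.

φ_{22} = (r_2 − r_1²) / (1 − r_1²)
r_1² = (0.17)² = 0.0289
Numerator = 0.19 − 0.0289 = 0.1611; denominator = 1 − 0.0289 = 0.9711
φ_{22} = 0.1611 / 0.9711 = 0.166

0.166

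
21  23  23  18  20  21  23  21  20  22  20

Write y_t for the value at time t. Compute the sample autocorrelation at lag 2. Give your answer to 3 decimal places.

-0.439

Mean ȳ = (21 + 23 + 23 + 18 + 20 + 21 + 23 + 21 + 20 + 22 + 20)/11 = 21.0909
Numerator Σ_{t=1}^{9}(y_t−ȳ)(y_{t+2}−ȳ) = -10.9256
Denominator Σ(y_t−ȳ)² = 24.9091
r_2 = -10.9256 / 24.9091 = -0.439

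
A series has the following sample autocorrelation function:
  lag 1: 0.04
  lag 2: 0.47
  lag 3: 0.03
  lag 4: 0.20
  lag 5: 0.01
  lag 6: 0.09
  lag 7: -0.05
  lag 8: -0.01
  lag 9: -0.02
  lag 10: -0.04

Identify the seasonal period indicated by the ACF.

2

The largest autocorrelation is r_2 = 0.47, with a weaker echo at lag 4 (0.20); the remaining lags stay at or below 0.09.
The dominant spike at lag 2 indicates a seasonal period of 2.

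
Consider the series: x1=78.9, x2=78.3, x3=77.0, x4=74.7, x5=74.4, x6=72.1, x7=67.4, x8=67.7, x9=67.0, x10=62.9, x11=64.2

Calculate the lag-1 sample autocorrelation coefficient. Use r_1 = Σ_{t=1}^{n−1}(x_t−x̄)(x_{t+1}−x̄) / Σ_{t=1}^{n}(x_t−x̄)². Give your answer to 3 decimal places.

Mean x̄ = (78.9 + 78.3 + 77.0 + 74.7 + 74.4 + 72.1 + 67.4 + 67.7 + 67.0 + 62.9 + 64.2)/11 = 71.3273
Numerator Σ_{t=1}^{10}(x_t−x̄)(x_{t+1}−x̄) = 247.6647
Denominator Σ(x_t−x̄)² = 328.6818
r_1 = 247.6647 / 328.6818 = 0.754

0.754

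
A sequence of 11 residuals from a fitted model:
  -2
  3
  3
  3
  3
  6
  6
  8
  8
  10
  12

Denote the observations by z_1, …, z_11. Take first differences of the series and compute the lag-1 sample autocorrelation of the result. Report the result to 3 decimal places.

-0.294

First differences Δz: 5, 0, 0, 0, 3, 0, 2, 0, 2, 2
Mean of differences = 1.4000
Numerator Σ(Δz_t−Δz̄)(Δz_{t+1}−Δz̄) = -7.7600
Denominator Σ(Δz_t−Δz̄)² = 26.4000
r_1(Δz) = -7.7600 / 26.4000 = -0.294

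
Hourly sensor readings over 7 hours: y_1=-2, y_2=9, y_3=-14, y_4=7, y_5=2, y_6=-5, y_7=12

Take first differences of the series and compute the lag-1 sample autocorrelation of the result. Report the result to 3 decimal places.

-0.632

First differences Δy: 11, -23, 21, -5, -7, 17
Mean of differences = 2.3333
Numerator Σ(Δy_t−Δȳ)(Δy_{t+1}−Δȳ) = -897.7778
Denominator Σ(Δy_t−Δȳ)² = 1421.3333
r_1(Δy) = -897.7778 / 1421.3333 = -0.632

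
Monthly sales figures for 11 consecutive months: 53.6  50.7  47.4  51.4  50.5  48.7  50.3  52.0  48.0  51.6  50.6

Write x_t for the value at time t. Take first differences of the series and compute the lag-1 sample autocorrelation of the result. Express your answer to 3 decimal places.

First differences Δx: -2.9, -3.3, 4.0, -0.9, -1.8, 1.6, 1.7, -4.0, 3.6, -1.0
Mean of differences = -0.3000
Numerator Σ(Δx_t−Δx̄)(Δx_{t+1}−Δx̄) = -30.3900
Denominator Σ(Δx_t−Δx̄)² = 73.8600
r_1(Δx) = -30.3900 / 73.8600 = -0.411

-0.411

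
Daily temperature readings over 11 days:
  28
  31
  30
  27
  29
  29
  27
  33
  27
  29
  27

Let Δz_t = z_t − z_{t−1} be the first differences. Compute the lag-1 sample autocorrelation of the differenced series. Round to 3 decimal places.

-0.657

First differences Δz: 3, -1, -3, 2, 0, -2, 6, -6, 2, -2
Mean of differences = -0.1000
Numerator Σ(Δz_t−Δz̄)(Δz_{t+1}−Δz̄) = -70.2100
Denominator Σ(Δz_t−Δz̄)² = 106.9000
r_1(Δz) = -70.2100 / 106.9000 = -0.657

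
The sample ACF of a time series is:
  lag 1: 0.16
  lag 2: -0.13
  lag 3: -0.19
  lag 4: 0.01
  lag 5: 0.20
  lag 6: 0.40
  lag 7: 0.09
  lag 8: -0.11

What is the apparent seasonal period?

6

The largest autocorrelation is r_6 = 0.40; the remaining lags stay at or below 0.20.
The dominant spike at lag 6 indicates a seasonal period of 6.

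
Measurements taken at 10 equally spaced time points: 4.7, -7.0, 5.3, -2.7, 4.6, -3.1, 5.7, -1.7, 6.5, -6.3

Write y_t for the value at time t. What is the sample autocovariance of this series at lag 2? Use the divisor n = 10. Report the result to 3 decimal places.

15.023

Mean ȳ = (4.7 − 7.0 + 5.3 − 2.7 + 4.6 − 3.1 + 5.7 − 1.7 + 6.5 − 6.3)/10 = 0.6000
Σ_{t=1}^{8}(y_t−ȳ)(y_{t+2}−ȳ) = 150.2300
γ_2 = 150.2300 / 10 = 15.023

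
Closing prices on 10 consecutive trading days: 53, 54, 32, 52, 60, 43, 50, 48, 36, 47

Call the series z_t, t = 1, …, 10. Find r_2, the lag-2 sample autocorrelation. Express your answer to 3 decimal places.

Mean z̄ = (53 + 54 + 32 + 52 + 60 + 43 + 50 + 48 + 36 + 47)/10 = 47.5000
Numerator Σ_{t=1}^{8}(z_t−z̄)(z_{t+2}−z̄) = -270.0000
Denominator Σ(z_t−z̄)² = 648.5000
r_2 = -270.0000 / 648.5000 = -0.416

-0.416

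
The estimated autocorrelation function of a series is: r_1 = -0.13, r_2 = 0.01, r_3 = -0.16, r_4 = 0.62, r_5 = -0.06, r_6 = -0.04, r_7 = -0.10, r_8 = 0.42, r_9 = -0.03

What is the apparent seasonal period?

4

The largest autocorrelation is r_4 = 0.62, with a weaker echo at lag 8 (0.42); the remaining lags stay at or below 0.01.
The dominant spike at lag 4 indicates a seasonal period of 4.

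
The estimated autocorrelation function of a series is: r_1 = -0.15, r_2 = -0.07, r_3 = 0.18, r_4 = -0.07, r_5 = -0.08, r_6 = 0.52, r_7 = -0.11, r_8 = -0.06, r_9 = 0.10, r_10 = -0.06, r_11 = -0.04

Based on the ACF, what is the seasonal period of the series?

6

The largest autocorrelation is r_6 = 0.52; the remaining lags stay at or below 0.18.
The dominant spike at lag 6 indicates a seasonal period of 6.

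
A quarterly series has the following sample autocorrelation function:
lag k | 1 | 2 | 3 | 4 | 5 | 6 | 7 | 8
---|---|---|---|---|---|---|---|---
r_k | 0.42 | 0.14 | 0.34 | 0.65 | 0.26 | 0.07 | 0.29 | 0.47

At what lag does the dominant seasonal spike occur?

The largest autocorrelation is r_4 = 0.65, with a weaker echo at lag 8 (0.47); the remaining lags stay at or below 0.42. The elevated value at lag 1 (0.42), dropping to 0.14 at lag 2, reflects decaying short-term dependence rather than seasonality.
The dominant spike at lag 4 indicates a seasonal period of 4.

4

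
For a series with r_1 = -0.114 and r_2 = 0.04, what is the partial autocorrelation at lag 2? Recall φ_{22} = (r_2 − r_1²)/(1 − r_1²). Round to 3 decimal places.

φ_{22} = (r_2 − r_1²) / (1 − r_1²)
r_1² = (-0.114)² = 0.012996
Numerator = 0.04 − 0.0130 = 0.0270; denominator = 1 − 0.0130 = 0.9870
φ_{22} = 0.0270 / 0.9870 = 0.027

0.027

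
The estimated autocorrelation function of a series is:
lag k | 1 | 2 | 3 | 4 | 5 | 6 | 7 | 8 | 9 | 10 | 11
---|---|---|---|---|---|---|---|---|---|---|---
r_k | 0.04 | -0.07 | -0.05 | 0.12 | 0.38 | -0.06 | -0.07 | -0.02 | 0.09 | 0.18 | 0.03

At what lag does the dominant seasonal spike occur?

5

The largest autocorrelation is r_5 = 0.38, with a weaker echo at lag 10 (0.18); the remaining lags stay at or below 0.12.
The dominant spike at lag 5 indicates a seasonal period of 5.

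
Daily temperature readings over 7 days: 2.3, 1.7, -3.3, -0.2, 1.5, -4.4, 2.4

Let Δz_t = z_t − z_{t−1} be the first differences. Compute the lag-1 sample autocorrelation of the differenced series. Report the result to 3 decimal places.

First differences Δz: -0.6, -5.0, 3.1, 1.7, -5.9, 6.8
Mean of differences = 0.0167
Numerator Σ(Δz_t−Δz̄)(Δz_{t+1}−Δz̄) = -57.2786
Denominator Σ(Δz_t−Δz̄)² = 118.9083
r_1(Δz) = -57.2786 / 118.9083 = -0.482

-0.482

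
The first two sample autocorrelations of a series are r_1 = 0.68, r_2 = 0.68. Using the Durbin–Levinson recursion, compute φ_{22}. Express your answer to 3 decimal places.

0.405

φ_{22} = (r_2 − r_1²) / (1 − r_1²)
r_1² = (0.68)² = 0.4624
Numerator = 0.68 − 0.4624 = 0.2176; denominator = 1 − 0.4624 = 0.5376
φ_{22} = 0.2176 / 0.5376 = 0.405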